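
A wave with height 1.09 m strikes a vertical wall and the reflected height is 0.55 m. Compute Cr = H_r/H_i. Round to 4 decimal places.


Cr = H_r / H_i
Cr = 0.55 / 1.09
Cr = 0.5046

0.5046


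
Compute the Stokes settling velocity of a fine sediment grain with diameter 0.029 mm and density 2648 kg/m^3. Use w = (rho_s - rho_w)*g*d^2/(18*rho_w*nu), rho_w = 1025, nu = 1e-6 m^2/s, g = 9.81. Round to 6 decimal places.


w = (rho_s - rho_w) * g * d^2 / (18 * rho_w * nu)
d = 0.029 mm = 0.000029 m
rho_s - rho_w = 2648 - 1025 = 1623
Numerator = 1623 * 9.81 * (0.000029)^2 = 0.000013390091
Denominator = 18 * 1025 * 1e-6 = 0.018450
w = 0.000726 m/s

0.000726


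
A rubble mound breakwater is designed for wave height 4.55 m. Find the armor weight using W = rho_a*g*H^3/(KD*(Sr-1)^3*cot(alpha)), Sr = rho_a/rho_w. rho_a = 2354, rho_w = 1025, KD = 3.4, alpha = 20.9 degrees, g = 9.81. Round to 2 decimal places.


Sr = rho_a / rho_w = 2354 / 1025 = 2.296585
(Sr - 1) = 1.296585
(Sr - 1)^3 = 2.179733
cot(20.9) = 1 / tan(20.9) = 1 / 0.381863 = 2.618741
Numerator = 2354 * 9.81 * 4.55^3 = 2175252.3968
Denominator = 3.4 * 2.179733 * 2.618741 = 19.407734
W = 2175252.3968 / 19.407734
W = 112081.73 N

112081.73


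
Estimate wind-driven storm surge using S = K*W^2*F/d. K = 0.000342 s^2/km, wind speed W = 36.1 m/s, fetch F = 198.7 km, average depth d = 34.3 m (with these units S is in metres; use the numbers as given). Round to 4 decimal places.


S = K * W^2 * F / d
W^2 = 36.1^2 = 1303.21
S = 0.000342 * 1303.21 * 198.7 / 34.3
Numerator = 0.000342 * 1303.21 * 198.7 = 88.560157
S = 88.560157 / 34.3 = 2.5819 m

2.5819


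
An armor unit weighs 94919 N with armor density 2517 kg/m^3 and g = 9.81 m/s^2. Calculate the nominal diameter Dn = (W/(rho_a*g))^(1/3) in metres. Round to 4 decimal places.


V = W / (rho_a * g)
V = 94919 / (2517 * 9.81)
V = 94919 / 24691.77
V = 3.844155 m^3
Dn = V^(1/3) = 3.844155^(1/3)
Dn = 1.5665 m

1.5665


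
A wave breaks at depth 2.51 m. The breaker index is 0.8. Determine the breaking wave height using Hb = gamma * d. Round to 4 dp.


Hb = gamma * d
Hb = 0.8 * 2.51
Hb = 2.0080 m

2.0080


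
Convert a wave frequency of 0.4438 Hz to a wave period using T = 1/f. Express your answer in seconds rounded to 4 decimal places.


T = 1 / f
T = 1 / 0.4438
T = 2.2533 s

2.2533


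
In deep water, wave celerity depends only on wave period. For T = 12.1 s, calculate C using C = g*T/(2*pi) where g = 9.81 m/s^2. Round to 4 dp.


We use the deep-water celerity formula:
C = g * T / (2 * pi)
C = 9.81 * 12.1 / (2 * 3.14159...)
C = 118.701000 / 6.283185
C = 18.8919 m/s

18.8919


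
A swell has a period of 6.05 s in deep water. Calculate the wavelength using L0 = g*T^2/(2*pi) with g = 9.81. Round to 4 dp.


L0 = g * T^2 / (2 * pi)
L0 = 9.81 * 6.05^2 / (2 * pi)
L0 = 9.81 * 36.6025 / 6.28319
L0 = 359.0705 / 6.28319
L0 = 57.1478 m

57.1478


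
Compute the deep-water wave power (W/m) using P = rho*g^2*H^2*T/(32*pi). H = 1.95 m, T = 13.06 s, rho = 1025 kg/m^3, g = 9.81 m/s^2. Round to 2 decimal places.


P = rho * g^2 * H^2 * T / (32 * pi)
P = 1025 * 9.81^2 * 1.95^2 * 13.06 / (32 * pi)
P = 1025 * 96.2361 * 3.8025 * 13.06 / 100.53096
P = 48727.53 W/m

48727.53


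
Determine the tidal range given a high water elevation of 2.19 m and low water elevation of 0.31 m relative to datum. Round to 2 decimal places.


Tidal range = High water - Low water
Tidal range = 2.19 - (0.31)
Tidal range = 1.88 m

1.88


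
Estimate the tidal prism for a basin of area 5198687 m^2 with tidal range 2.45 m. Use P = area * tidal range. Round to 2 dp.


Tidal prism = Area * Tidal range
P = 5198687 * 2.45
P = 12736783.15 m^3

12736783.15


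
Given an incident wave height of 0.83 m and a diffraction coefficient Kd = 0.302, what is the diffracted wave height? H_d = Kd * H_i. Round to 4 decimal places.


H_d = Kd * H_i
H_d = 0.302 * 0.83
H_d = 0.2507 m

0.2507


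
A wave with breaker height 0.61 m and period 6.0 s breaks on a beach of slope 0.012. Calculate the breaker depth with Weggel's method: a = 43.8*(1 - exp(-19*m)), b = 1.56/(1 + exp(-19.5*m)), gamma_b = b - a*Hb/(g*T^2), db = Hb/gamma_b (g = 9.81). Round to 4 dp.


a = 43.8 * (1 - exp(-19 * m))
exp(-19 * 0.012) = exp(-0.2280) = 0.796124
a = 43.8 * (1 - 0.796124) = 8.929757
b = 1.56 / (1 + exp(-19.5 * m))
exp(-19.5 * 0.012) = exp(-0.2340) = 0.791362
b = 1.56 / (1 + 0.791362) = 0.870846
Hb / (g * T^2) = 0.61 / (9.81 * 6.0^2) = 0.61 / 353.1600 = 0.00172726
gamma_b = b - a * Hb/(g*T^2) = 0.870846 - 8.929757 * 0.00172726 = 0.855422
db = Hb / gamma_b = 0.61 / 0.855422
db = 0.7131 m

0.7131


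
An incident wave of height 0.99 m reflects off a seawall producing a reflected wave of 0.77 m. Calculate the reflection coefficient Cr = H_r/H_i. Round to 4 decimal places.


Cr = H_r / H_i
Cr = 0.77 / 0.99
Cr = 0.7778

0.7778


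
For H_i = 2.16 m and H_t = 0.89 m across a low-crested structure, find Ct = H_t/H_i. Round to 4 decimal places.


Ct = H_t / H_i
Ct = 0.89 / 2.16
Ct = 0.4120

0.4120


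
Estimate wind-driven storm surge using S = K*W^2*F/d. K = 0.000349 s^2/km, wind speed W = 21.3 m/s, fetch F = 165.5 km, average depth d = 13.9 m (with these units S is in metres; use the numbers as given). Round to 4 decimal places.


S = K * W^2 * F / d
W^2 = 21.3^2 = 453.69
S = 0.000349 * 453.69 * 165.5 / 13.9
Numerator = 0.000349 * 453.69 * 165.5 = 26.204908
S = 26.204908 / 13.9 = 1.8852 m

1.8852


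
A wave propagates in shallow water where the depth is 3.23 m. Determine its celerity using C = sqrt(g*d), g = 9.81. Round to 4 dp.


Using the shallow-water approximation:
C = sqrt(g * d) = sqrt(9.81 * 3.23)
C = sqrt(31.6863)
C = 5.6291 m/s

5.6291


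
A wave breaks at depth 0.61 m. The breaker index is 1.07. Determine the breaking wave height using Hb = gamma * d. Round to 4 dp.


Hb = gamma * d
Hb = 1.07 * 0.61
Hb = 0.6527 m

0.6527


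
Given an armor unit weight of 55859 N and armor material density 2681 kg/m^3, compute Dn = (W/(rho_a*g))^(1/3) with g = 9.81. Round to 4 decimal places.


V = W / (rho_a * g)
V = 55859 / (2681 * 9.81)
V = 55859 / 26300.61
V = 2.123867 m^3
Dn = V^(1/3) = 2.123867^(1/3)
Dn = 1.2854 m

1.2854


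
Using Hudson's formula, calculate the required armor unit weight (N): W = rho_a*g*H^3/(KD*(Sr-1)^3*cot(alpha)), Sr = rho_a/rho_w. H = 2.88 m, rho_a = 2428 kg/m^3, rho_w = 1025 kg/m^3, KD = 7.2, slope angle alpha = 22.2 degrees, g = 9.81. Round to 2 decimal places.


Sr = rho_a / rho_w = 2428 / 1025 = 2.368780
(Sr - 1) = 1.368780
(Sr - 1)^3 = 2.564492
cot(22.2) = 1 / tan(22.2) = 1 / 0.408092 = 2.450425
Numerator = 2428 * 9.81 * 2.88^3 = 568977.5790
Denominator = 7.2 * 2.564492 * 2.450425 = 45.245497
W = 568977.5790 / 45.245497
W = 12575.34 N

12575.34


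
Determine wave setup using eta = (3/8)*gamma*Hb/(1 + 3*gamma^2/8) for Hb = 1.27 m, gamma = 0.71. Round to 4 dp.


eta = (3/8) * gamma * Hb / (1 + 3*gamma^2/8)
Numerator = (3/8) * 0.71 * 1.27 = 0.338137
Denominator = 1 + 3*0.71^2/8 = 1 + 0.189038 = 1.189038
eta = 0.338137 / 1.189038
eta = 0.2844 m

0.2844


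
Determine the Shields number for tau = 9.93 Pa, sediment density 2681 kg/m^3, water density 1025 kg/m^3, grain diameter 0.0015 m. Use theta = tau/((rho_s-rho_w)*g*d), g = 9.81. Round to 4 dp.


theta = tau / ((rho_s - rho_w) * g * d)
rho_s - rho_w = 2681 - 1025 = 1656
Denominator = 1656 * 9.81 * 0.0015 = 24.368040
theta = 9.93 / 24.368040
theta = 0.4075

0.4075


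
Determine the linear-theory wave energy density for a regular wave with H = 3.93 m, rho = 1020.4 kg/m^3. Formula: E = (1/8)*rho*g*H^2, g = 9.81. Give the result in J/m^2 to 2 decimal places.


E = (1/8) * rho * g * H^2
E = (1/8) * 1020.4 * 9.81 * 3.93^2
E = 0.125 * 1020.4 * 9.81 * 15.4449
E = 19325.67 J/m^2

19325.67


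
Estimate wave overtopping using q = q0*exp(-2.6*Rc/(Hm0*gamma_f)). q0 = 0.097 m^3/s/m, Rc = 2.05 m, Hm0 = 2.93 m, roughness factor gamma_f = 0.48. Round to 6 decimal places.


q = q0 * exp(-2.6 * Rc / (Hm0 * gamma_f))
Exponent = -2.6 * 2.05 / (2.93 * 0.48)
= -2.6 * 2.05 / 1.4064
= -3.789818
exp(-3.789818) = 0.022600
q = 0.097 * 0.022600
q = 0.002192 m^3/s/m

0.002192


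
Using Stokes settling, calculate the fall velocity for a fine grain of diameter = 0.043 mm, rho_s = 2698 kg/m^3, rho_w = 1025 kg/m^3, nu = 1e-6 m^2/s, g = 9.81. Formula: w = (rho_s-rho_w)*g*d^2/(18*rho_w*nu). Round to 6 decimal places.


w = (rho_s - rho_w) * g * d^2 / (18 * rho_w * nu)
d = 0.043 mm = 0.000043 m
rho_s - rho_w = 2698 - 1025 = 1673
Numerator = 1673 * 9.81 * (0.000043)^2 = 0.000030346028
Denominator = 18 * 1025 * 1e-6 = 0.018450
w = 0.001645 m/s

0.001645


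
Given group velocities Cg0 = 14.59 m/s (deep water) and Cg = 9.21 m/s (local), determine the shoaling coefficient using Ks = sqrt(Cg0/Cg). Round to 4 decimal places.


Ks = sqrt(Cg0 / Cg)
Ks = sqrt(14.59 / 9.21)
Ks = sqrt(1.5841)
Ks = 1.2586

1.2586


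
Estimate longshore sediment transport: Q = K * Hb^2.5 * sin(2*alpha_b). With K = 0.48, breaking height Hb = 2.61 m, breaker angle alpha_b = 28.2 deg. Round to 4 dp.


Q = K * Hb^2.5 * sin(2 * alpha_b)
Hb^2.5 = 2.61^2.5 = 11.005284
sin(2 * 28.2) = sin(56.4) = 0.832921
Q = 0.48 * 11.005284 * 0.832921
Q = 4.3999 m^3/s

4.3999


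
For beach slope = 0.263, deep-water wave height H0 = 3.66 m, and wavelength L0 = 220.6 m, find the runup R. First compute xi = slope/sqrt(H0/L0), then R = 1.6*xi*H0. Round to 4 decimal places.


xi = slope / sqrt(H0/L0)
H0/L0 = 3.66/220.6 = 0.016591
sqrt(0.016591) = 0.128807
xi = 0.263 / 0.128807 = 2.041822
R = 1.6 * xi * H0 = 1.6 * 2.041822 * 3.66
R = 11.9569 m

11.9569


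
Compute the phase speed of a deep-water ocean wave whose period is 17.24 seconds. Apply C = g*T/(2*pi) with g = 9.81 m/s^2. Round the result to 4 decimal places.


We use the deep-water celerity formula:
C = g * T / (2 * pi)
C = 9.81 * 17.24 / (2 * 3.14159...)
C = 169.124400 / 6.283185
C = 26.9170 m/s

26.9170


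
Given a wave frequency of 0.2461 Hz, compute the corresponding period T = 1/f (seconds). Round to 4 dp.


T = 1 / f
T = 1 / 0.2461
T = 4.0634 s

4.0634


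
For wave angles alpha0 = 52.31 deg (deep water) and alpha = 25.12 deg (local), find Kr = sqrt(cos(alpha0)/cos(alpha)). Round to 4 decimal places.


Kr = sqrt(cos(alpha0) / cos(alpha))
cos(52.31) = 0.611389
cos(25.12) = 0.905421
Kr = sqrt(0.611389 / 0.905421)
Kr = sqrt(0.675254)
Kr = 0.8217

0.8217


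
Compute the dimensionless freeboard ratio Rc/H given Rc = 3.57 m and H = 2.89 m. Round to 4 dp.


Relative freeboard = Rc / H
= 3.57 / 2.89
= 1.2353

1.2353


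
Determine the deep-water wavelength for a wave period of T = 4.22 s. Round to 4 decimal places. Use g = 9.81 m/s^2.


L0 = g * T^2 / (2 * pi)
L0 = 9.81 * 4.22^2 / (2 * pi)
L0 = 9.81 * 17.8084 / 6.28319
L0 = 174.7004 / 6.28319
L0 = 27.8044 m

27.8044


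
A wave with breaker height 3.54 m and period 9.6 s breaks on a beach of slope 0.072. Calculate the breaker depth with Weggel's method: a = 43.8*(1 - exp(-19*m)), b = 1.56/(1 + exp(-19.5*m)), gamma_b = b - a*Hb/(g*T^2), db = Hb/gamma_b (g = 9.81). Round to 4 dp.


a = 43.8 * (1 - exp(-19 * m))
exp(-19 * 0.072) = exp(-1.3680) = 0.254616
a = 43.8 * (1 - 0.254616) = 32.647833
b = 1.56 / (1 + exp(-19.5 * m))
exp(-19.5 * 0.072) = exp(-1.4040) = 0.245613
b = 1.56 / (1 + 0.245613) = 1.252396
Hb / (g * T^2) = 3.54 / (9.81 * 9.6^2) = 3.54 / 904.0896 = 0.00391554
gamma_b = b - a * Hb/(g*T^2) = 1.252396 - 32.647833 * 0.00391554 = 1.124562
db = Hb / gamma_b = 3.54 / 1.124562
db = 3.1479 m

3.1479


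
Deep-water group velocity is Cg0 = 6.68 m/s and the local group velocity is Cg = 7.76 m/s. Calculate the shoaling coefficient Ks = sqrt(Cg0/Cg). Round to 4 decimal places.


Ks = sqrt(Cg0 / Cg)
Ks = sqrt(6.68 / 7.76)
Ks = sqrt(0.8608)
Ks = 0.9278

0.9278


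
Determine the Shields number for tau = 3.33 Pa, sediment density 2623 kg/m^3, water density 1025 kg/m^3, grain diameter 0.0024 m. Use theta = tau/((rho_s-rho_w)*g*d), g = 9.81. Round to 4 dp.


theta = tau / ((rho_s - rho_w) * g * d)
rho_s - rho_w = 2623 - 1025 = 1598
Denominator = 1598 * 9.81 * 0.0024 = 37.623312
theta = 3.33 / 37.623312
theta = 0.0885

0.0885


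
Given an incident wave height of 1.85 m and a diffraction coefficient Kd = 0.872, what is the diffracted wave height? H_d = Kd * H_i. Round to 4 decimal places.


H_d = Kd * H_i
H_d = 0.872 * 1.85
H_d = 1.6132 m

1.6132


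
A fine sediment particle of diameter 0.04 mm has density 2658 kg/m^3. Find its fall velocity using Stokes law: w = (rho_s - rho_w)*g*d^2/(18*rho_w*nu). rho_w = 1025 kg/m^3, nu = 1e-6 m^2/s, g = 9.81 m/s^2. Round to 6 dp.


w = (rho_s - rho_w) * g * d^2 / (18 * rho_w * nu)
d = 0.04 mm = 0.000040 m
rho_s - rho_w = 2658 - 1025 = 1633
Numerator = 1633 * 9.81 * (0.000040)^2 = 0.000025631568
Denominator = 18 * 1025 * 1e-6 = 0.018450
w = 0.001389 m/s

0.001389


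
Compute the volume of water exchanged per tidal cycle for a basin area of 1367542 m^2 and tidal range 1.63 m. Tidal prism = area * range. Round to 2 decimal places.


Tidal prism = Area * Tidal range
P = 1367542 * 1.63
P = 2229093.46 m^3

2229093.46


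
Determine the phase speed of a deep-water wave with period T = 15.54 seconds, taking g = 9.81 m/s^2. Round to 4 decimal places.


We use the deep-water celerity formula:
C = g * T / (2 * pi)
C = 9.81 * 15.54 / (2 * 3.14159...)
C = 152.447400 / 6.283185
C = 24.2628 m/s

24.2628


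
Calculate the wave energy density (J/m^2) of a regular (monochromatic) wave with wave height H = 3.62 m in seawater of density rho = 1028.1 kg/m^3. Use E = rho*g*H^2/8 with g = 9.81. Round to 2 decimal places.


E = (1/8) * rho * g * H^2
E = (1/8) * 1028.1 * 9.81 * 3.62^2
E = 0.125 * 1028.1 * 9.81 * 13.1044
E = 16520.82 J/m^2

16520.82


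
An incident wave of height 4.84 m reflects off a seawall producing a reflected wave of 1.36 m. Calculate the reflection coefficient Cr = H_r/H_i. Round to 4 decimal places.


Cr = H_r / H_i
Cr = 1.36 / 4.84
Cr = 0.2810

0.2810


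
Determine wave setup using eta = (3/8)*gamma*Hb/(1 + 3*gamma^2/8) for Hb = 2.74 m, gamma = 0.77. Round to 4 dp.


eta = (3/8) * gamma * Hb / (1 + 3*gamma^2/8)
Numerator = (3/8) * 0.77 * 2.74 = 0.791175
Denominator = 1 + 3*0.77^2/8 = 1 + 0.222338 = 1.222338
eta = 0.791175 / 1.222338
eta = 0.6473 m

0.6473


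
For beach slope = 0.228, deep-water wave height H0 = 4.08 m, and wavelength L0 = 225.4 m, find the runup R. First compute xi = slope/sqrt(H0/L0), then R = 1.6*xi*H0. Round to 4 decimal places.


xi = slope / sqrt(H0/L0)
H0/L0 = 4.08/225.4 = 0.018101
sqrt(0.018101) = 0.134541
xi = 0.228 / 0.134541 = 1.694657
R = 1.6 * xi * H0 = 1.6 * 1.694657 * 4.08
R = 11.0627 m

11.0627


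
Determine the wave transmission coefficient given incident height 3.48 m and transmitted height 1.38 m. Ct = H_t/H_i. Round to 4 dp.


Ct = H_t / H_i
Ct = 1.38 / 3.48
Ct = 0.3966

0.3966


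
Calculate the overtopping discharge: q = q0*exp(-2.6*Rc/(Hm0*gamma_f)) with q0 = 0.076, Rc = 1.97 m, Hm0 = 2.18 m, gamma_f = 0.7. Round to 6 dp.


q = q0 * exp(-2.6 * Rc / (Hm0 * gamma_f))
Exponent = -2.6 * 1.97 / (2.18 * 0.7)
= -2.6 * 1.97 / 1.5260
= -3.356488
exp(-3.356488) = 0.034857
q = 0.076 * 0.034857
q = 0.002649 m^3/s/m

0.002649


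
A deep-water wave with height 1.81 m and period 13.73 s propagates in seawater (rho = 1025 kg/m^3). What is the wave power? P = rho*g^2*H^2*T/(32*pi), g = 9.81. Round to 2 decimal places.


P = rho * g^2 * H^2 * T / (32 * pi)
P = 1025 * 9.81^2 * 1.81^2 * 13.73 / (32 * pi)
P = 1025 * 96.2361 * 3.2761 * 13.73 / 100.53096
P = 44135.67 W/m

44135.67


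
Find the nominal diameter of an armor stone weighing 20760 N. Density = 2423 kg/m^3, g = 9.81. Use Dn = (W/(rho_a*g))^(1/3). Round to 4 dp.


V = W / (rho_a * g)
V = 20760 / (2423 * 9.81)
V = 20760 / 23769.63
V = 0.873383 m^3
Dn = V^(1/3) = 0.873383^(1/3)
Dn = 0.9559 m

0.9559


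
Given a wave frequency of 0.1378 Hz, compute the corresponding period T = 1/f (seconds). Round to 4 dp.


T = 1 / f
T = 1 / 0.1378
T = 7.2569 s

7.2569


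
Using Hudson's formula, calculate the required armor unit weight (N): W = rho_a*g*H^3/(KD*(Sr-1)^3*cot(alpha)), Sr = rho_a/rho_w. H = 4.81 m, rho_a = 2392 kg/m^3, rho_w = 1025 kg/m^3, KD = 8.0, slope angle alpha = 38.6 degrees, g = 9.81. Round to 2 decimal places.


Sr = rho_a / rho_w = 2392 / 1025 = 2.333659
(Sr - 1) = 1.333659
(Sr - 1)^3 = 2.372105
cot(38.6) = 1 / tan(38.6) = 1 / 0.798290 = 1.252678
Numerator = 2392 * 9.81 * 4.81^3 = 2611351.9691
Denominator = 8.0 * 2.372105 * 1.252678 = 23.771879
W = 2611351.9691 / 23.771879
W = 109850.47 N

109850.47


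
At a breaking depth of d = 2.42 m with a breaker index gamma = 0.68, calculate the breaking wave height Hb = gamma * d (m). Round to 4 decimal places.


Hb = gamma * d
Hb = 0.68 * 2.42
Hb = 1.6456 m

1.6456


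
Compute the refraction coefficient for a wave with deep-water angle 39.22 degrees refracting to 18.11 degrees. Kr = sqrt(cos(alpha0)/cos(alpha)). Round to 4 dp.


Kr = sqrt(cos(alpha0) / cos(alpha))
cos(39.22) = 0.774724
cos(18.11) = 0.950461
Kr = sqrt(0.774724 / 0.950461)
Kr = sqrt(0.815103)
Kr = 0.9028

0.9028


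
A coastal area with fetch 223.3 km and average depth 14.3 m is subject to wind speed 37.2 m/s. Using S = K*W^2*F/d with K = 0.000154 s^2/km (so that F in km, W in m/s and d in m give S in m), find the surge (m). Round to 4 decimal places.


S = K * W^2 * F / d
W^2 = 37.2^2 = 1383.84
S = 0.000154 * 1383.84 * 223.3 / 14.3
Numerator = 0.000154 * 1383.84 * 223.3 = 47.587767
S = 47.587767 / 14.3 = 3.3278 m

3.3278


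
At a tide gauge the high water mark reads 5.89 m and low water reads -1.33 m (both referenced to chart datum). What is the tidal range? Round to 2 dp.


Tidal range = High water - Low water
Tidal range = 5.89 - (-1.33)
Tidal range = 7.22 m

7.22


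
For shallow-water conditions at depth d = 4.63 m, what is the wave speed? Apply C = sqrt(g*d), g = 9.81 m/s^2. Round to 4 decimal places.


Using the shallow-water approximation:
C = sqrt(g * d) = sqrt(9.81 * 4.63)
C = sqrt(45.4203)
C = 6.7395 m/s

6.7395


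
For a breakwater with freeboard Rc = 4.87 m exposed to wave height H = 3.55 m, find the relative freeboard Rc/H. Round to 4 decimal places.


Relative freeboard = Rc / H
= 4.87 / 3.55
= 1.3718

1.3718


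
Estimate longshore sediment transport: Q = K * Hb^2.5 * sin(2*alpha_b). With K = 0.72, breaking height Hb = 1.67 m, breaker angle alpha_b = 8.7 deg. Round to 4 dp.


Q = K * Hb^2.5 * sin(2 * alpha_b)
Hb^2.5 = 1.67^2.5 = 3.604053
sin(2 * 8.7) = sin(17.4) = 0.299041
Q = 0.72 * 3.604053 * 0.299041
Q = 0.7760 m^3/s

0.7760


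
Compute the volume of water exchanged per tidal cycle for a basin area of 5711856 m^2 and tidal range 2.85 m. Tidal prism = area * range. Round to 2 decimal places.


Tidal prism = Area * Tidal range
P = 5711856 * 2.85
P = 16278789.60 m^3

16278789.60


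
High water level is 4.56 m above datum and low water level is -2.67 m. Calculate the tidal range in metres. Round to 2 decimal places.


Tidal range = High water - Low water
Tidal range = 4.56 - (-2.67)
Tidal range = 7.23 m

7.23


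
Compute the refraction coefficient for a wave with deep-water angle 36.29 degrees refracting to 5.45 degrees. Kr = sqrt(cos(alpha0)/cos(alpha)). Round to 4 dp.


Kr = sqrt(cos(alpha0) / cos(alpha))
cos(36.29) = 0.806032
cos(5.45) = 0.995479
Kr = sqrt(0.806032 / 0.995479)
Kr = sqrt(0.809692)
Kr = 0.8998

0.8998


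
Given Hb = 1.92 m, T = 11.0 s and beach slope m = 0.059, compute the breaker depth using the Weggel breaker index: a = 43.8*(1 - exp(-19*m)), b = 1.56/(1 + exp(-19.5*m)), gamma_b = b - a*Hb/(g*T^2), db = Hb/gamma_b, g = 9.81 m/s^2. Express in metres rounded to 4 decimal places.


a = 43.8 * (1 - exp(-19 * m))
exp(-19 * 0.059) = exp(-1.1210) = 0.325954
a = 43.8 * (1 - 0.325954) = 29.523229
b = 1.56 / (1 + exp(-19.5 * m))
exp(-19.5 * 0.059) = exp(-1.1505) = 0.316478
b = 1.56 / (1 + 0.316478) = 1.184979
Hb / (g * T^2) = 1.92 / (9.81 * 11.0^2) = 1.92 / 1187.0100 = 0.00161751
gamma_b = b - a * Hb/(g*T^2) = 1.184979 - 29.523229 * 0.00161751 = 1.137225
db = Hb / gamma_b = 1.92 / 1.137225
db = 1.6883 m

1.6883


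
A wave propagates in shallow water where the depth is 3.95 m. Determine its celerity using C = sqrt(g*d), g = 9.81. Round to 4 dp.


Using the shallow-water approximation:
C = sqrt(g * d) = sqrt(9.81 * 3.95)
C = sqrt(38.7495)
C = 6.2249 m/s

6.2249


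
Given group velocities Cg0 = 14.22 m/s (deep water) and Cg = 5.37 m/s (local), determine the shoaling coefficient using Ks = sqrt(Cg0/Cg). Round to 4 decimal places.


Ks = sqrt(Cg0 / Cg)
Ks = sqrt(14.22 / 5.37)
Ks = sqrt(2.6480)
Ks = 1.6273

1.6273


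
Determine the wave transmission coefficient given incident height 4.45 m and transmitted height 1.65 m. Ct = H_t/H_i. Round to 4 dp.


Ct = H_t / H_i
Ct = 1.65 / 4.45
Ct = 0.3708

0.3708


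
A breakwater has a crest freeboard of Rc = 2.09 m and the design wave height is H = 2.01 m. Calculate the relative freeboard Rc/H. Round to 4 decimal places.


Relative freeboard = Rc / H
= 2.09 / 2.01
= 1.0398

1.0398


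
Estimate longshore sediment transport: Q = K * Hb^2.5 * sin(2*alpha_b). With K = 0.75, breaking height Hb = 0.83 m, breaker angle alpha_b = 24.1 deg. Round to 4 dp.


Q = K * Hb^2.5 * sin(2 * alpha_b)
Hb^2.5 = 0.83^2.5 = 0.627618
sin(2 * 24.1) = sin(48.2) = 0.745476
Q = 0.75 * 0.627618 * 0.745476
Q = 0.3509 m^3/s

0.3509


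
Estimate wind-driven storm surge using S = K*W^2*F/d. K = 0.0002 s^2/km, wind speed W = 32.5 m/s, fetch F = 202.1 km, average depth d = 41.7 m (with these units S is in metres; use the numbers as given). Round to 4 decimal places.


S = K * W^2 * F / d
W^2 = 32.5^2 = 1056.25
S = 0.0002 * 1056.25 * 202.1 / 41.7
Numerator = 0.0002 * 1056.25 * 202.1 = 42.693625
S = 42.693625 / 41.7 = 1.0238 m

1.0238


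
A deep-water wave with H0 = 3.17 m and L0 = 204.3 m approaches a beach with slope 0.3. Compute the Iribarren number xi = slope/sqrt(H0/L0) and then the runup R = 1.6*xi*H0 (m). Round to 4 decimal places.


xi = slope / sqrt(H0/L0)
H0/L0 = 3.17/204.3 = 0.015516
sqrt(0.015516) = 0.124565
xi = 0.3 / 0.124565 = 2.408384
R = 1.6 * xi * H0 = 1.6 * 2.408384 * 3.17
R = 12.2153 m

12.2153


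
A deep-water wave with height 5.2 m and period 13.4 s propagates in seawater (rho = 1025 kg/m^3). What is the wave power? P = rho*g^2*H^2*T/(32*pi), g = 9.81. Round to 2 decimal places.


P = rho * g^2 * H^2 * T / (32 * pi)
P = 1025 * 9.81^2 * 5.2^2 * 13.4 / (32 * pi)
P = 1025 * 96.2361 * 27.0400 * 13.4 / 100.53096
P = 355527.76 W/m

355527.76


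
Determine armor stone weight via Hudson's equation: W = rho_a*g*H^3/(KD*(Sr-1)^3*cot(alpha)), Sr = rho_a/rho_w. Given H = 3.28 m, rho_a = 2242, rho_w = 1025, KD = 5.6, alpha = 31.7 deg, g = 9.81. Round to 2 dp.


Sr = rho_a / rho_w = 2242 / 1025 = 2.187317
(Sr - 1) = 1.187317
(Sr - 1)^3 = 1.673787
cot(31.7) = 1 / tan(31.7) = 1 / 0.617613 = 1.619138
Numerator = 2242 * 9.81 * 3.28^3 = 776115.1244
Denominator = 5.6 * 1.673787 * 1.619138 = 15.176514
W = 776115.1244 / 15.176514
W = 51139.22 N

51139.22


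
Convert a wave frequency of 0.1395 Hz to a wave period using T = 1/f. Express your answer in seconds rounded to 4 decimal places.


T = 1 / f
T = 1 / 0.1395
T = 7.1685 s

7.1685


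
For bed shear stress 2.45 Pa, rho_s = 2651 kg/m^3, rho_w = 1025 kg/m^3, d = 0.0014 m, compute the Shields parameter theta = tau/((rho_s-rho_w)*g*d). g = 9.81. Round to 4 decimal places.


theta = tau / ((rho_s - rho_w) * g * d)
rho_s - rho_w = 2651 - 1025 = 1626
Denominator = 1626 * 9.81 * 0.0014 = 22.331484
theta = 2.45 / 22.331484
theta = 0.1097

0.1097


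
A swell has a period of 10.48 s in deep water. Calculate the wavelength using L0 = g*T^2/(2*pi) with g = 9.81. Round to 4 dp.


L0 = g * T^2 / (2 * pi)
L0 = 9.81 * 10.48^2 / (2 * pi)
L0 = 9.81 * 109.8304 / 6.28319
L0 = 1077.4362 / 6.28319
L0 = 171.4793 m

171.4793


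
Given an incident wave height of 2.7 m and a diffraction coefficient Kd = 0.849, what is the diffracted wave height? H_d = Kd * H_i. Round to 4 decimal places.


H_d = Kd * H_i
H_d = 0.849 * 2.7
H_d = 2.2923 m

2.2923


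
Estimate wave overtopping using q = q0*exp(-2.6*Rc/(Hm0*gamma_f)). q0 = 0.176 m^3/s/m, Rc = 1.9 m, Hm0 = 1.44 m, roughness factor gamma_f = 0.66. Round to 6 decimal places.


q = q0 * exp(-2.6 * Rc / (Hm0 * gamma_f))
Exponent = -2.6 * 1.9 / (1.44 * 0.66)
= -2.6 * 1.9 / 0.9504
= -5.197811
exp(-5.197811) = 0.005529
q = 0.176 * 0.005529
q = 0.000973 m^3/s/m

0.000973


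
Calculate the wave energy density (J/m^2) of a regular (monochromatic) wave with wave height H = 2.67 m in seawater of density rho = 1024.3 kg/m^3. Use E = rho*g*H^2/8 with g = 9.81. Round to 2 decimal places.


E = (1/8) * rho * g * H^2
E = (1/8) * 1024.3 * 9.81 * 2.67^2
E = 0.125 * 1024.3 * 9.81 * 7.1289
E = 8954.24 J/m^2

8954.24


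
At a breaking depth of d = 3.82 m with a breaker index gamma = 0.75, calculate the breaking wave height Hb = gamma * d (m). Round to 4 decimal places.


Hb = gamma * d
Hb = 0.75 * 3.82
Hb = 2.8650 m

2.8650


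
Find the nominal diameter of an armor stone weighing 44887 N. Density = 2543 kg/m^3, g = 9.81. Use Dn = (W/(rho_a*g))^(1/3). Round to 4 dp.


V = W / (rho_a * g)
V = 44887 / (2543 * 9.81)
V = 44887 / 24946.83
V = 1.799307 m^3
Dn = V^(1/3) = 1.799307^(1/3)
Dn = 1.2163 m

1.2163


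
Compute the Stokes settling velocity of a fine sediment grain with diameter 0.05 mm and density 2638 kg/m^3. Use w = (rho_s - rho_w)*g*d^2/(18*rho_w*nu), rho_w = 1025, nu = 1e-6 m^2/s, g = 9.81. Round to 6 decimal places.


w = (rho_s - rho_w) * g * d^2 / (18 * rho_w * nu)
d = 0.05 mm = 0.000050 m
rho_s - rho_w = 2638 - 1025 = 1613
Numerator = 1613 * 9.81 * (0.000050)^2 = 0.000039558825
Denominator = 18 * 1025 * 1e-6 = 0.018450
w = 0.002144 m/s

0.002144


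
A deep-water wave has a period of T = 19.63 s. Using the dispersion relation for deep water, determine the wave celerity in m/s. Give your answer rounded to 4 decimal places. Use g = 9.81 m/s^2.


We use the deep-water celerity formula:
C = g * T / (2 * pi)
C = 9.81 * 19.63 / (2 * 3.14159...)
C = 192.570300 / 6.283185
C = 30.6485 m/s

30.6485


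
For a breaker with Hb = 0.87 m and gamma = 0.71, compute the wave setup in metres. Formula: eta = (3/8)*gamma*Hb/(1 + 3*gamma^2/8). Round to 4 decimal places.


eta = (3/8) * gamma * Hb / (1 + 3*gamma^2/8)
Numerator = (3/8) * 0.71 * 0.87 = 0.231637
Denominator = 1 + 3*0.71^2/8 = 1 + 0.189038 = 1.189038
eta = 0.231637 / 1.189038
eta = 0.1948 m

0.1948


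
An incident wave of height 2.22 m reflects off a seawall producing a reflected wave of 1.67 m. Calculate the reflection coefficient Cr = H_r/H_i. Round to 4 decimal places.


Cr = H_r / H_i
Cr = 1.67 / 2.22
Cr = 0.7523

0.7523


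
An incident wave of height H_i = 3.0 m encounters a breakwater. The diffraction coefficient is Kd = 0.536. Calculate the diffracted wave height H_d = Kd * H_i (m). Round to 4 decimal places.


H_d = Kd * H_i
H_d = 0.536 * 3.0
H_d = 1.6080 m

1.6080


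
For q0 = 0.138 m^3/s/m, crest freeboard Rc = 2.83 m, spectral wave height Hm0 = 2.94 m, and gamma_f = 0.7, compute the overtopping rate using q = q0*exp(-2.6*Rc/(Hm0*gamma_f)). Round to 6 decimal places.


q = q0 * exp(-2.6 * Rc / (Hm0 * gamma_f))
Exponent = -2.6 * 2.83 / (2.94 * 0.7)
= -2.6 * 2.83 / 2.0580
= -3.575316
exp(-3.575316) = 0.028007
q = 0.138 * 0.028007
q = 0.003865 m^3/s/m

0.003865


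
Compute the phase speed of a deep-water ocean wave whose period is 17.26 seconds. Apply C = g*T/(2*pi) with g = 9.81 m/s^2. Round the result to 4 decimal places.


We use the deep-water celerity formula:
C = g * T / (2 * pi)
C = 9.81 * 17.26 / (2 * 3.14159...)
C = 169.320600 / 6.283185
C = 26.9482 m/s

26.9482


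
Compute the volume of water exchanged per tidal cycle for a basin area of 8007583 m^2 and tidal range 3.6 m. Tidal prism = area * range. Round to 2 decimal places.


Tidal prism = Area * Tidal range
P = 8007583 * 3.6
P = 28827298.80 m^3

28827298.80


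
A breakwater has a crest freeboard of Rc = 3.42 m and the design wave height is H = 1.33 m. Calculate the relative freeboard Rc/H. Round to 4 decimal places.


Relative freeboard = Rc / H
= 3.42 / 1.33
= 2.5714

2.5714


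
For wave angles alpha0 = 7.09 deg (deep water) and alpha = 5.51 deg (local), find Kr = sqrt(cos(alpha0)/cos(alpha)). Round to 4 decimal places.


Kr = sqrt(cos(alpha0) / cos(alpha))
cos(7.09) = 0.992353
cos(5.51) = 0.995379
Kr = sqrt(0.992353 / 0.995379)
Kr = sqrt(0.996960)
Kr = 0.9985

0.9985


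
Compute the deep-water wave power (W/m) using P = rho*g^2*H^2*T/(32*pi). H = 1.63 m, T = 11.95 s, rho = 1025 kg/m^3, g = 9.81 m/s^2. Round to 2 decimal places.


P = rho * g^2 * H^2 * T / (32 * pi)
P = 1025 * 9.81^2 * 1.63^2 * 11.95 / (32 * pi)
P = 1025 * 96.2361 * 2.6569 * 11.95 / 100.53096
P = 31153.38 W/m

31153.38


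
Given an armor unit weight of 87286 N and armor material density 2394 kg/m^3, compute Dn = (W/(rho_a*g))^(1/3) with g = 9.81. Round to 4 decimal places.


V = W / (rho_a * g)
V = 87286 / (2394 * 9.81)
V = 87286 / 23485.14
V = 3.716648 m^3
Dn = V^(1/3) = 3.716648^(1/3)
Dn = 1.5490 m

1.5490


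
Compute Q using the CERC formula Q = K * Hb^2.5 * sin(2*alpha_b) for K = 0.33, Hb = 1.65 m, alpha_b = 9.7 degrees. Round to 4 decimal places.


Q = K * Hb^2.5 * sin(2 * alpha_b)
Hb^2.5 = 1.65^2.5 = 3.497115
sin(2 * 9.7) = sin(19.4) = 0.332161
Q = 0.33 * 3.497115 * 0.332161
Q = 0.3833 m^3/s

0.3833


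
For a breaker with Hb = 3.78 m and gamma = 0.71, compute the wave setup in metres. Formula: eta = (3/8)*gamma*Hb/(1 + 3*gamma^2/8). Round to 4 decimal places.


eta = (3/8) * gamma * Hb / (1 + 3*gamma^2/8)
Numerator = (3/8) * 0.71 * 3.78 = 1.006425
Denominator = 1 + 3*0.71^2/8 = 1 + 0.189038 = 1.189038
eta = 1.006425 / 1.189038
eta = 0.8464 m

0.8464


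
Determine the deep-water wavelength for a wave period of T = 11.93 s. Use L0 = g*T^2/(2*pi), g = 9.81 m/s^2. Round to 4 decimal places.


L0 = g * T^2 / (2 * pi)
L0 = 9.81 * 11.93^2 / (2 * pi)
L0 = 9.81 * 142.3249 / 6.28319
L0 = 1396.2073 / 6.28319
L0 = 222.2133 m

222.2133


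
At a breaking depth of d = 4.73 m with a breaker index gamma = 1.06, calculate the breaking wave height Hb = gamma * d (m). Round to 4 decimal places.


Hb = gamma * d
Hb = 1.06 * 4.73
Hb = 5.0138 m

5.0138


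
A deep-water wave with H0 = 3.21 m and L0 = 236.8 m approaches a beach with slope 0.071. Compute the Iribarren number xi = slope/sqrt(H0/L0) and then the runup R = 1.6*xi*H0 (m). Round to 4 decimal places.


xi = slope / sqrt(H0/L0)
H0/L0 = 3.21/236.8 = 0.013556
sqrt(0.013556) = 0.116429
xi = 0.071 / 0.116429 = 0.609813
R = 1.6 * xi * H0 = 1.6 * 0.609813 * 3.21
R = 3.1320 m

3.1320


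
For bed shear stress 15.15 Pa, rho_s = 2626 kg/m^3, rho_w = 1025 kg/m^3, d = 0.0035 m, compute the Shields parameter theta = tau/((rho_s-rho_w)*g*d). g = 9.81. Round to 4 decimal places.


theta = tau / ((rho_s - rho_w) * g * d)
rho_s - rho_w = 2626 - 1025 = 1601
Denominator = 1601 * 9.81 * 0.0035 = 54.970335
theta = 15.15 / 54.970335
theta = 0.2756

0.2756


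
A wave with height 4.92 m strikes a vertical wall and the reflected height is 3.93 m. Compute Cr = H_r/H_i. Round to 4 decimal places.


Cr = H_r / H_i
Cr = 3.93 / 4.92
Cr = 0.7988

0.7988


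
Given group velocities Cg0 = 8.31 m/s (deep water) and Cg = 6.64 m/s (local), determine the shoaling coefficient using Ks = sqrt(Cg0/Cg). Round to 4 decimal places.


Ks = sqrt(Cg0 / Cg)
Ks = sqrt(8.31 / 6.64)
Ks = sqrt(1.2515)
Ks = 1.1187

1.1187


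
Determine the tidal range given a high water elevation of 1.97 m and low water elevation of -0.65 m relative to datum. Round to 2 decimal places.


Tidal range = High water - Low water
Tidal range = 1.97 - (-0.65)
Tidal range = 2.62 m

2.62


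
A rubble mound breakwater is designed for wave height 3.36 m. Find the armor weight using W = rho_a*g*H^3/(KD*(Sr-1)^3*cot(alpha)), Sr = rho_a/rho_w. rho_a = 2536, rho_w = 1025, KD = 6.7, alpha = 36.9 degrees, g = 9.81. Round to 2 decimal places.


Sr = rho_a / rho_w = 2536 / 1025 = 2.474146
(Sr - 1) = 1.474146
(Sr - 1)^3 = 3.203478
cot(36.9) = 1 / tan(36.9) = 1 / 0.750821 = 1.331875
Numerator = 2536 * 9.81 * 3.36^3 = 943704.6365
Denominator = 6.7 * 3.203478 * 1.331875 = 28.586438
W = 943704.6365 / 28.586438
W = 33012.32 N

33012.32


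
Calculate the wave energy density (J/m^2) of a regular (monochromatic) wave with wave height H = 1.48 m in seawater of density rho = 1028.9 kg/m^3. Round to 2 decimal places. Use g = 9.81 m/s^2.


E = (1/8) * rho * g * H^2
E = (1/8) * 1028.9 * 9.81 * 1.48^2
E = 0.125 * 1028.9 * 9.81 * 2.1904
E = 2763.60 J/m^2

2763.60


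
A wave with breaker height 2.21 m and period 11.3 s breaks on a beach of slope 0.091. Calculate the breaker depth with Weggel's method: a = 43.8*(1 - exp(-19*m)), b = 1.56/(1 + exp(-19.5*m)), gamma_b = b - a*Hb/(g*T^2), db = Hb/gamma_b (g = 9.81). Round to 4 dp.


a = 43.8 * (1 - exp(-19 * m))
exp(-19 * 0.091) = exp(-1.7290) = 0.177462
a = 43.8 * (1 - 0.177462) = 36.027174
b = 1.56 / (1 + exp(-19.5 * m))
exp(-19.5 * 0.091) = exp(-1.7745) = 0.169568
b = 1.56 / (1 + 0.169568) = 1.333826
Hb / (g * T^2) = 2.21 / (9.81 * 11.3^2) = 2.21 / 1252.6389 = 0.00176428
gamma_b = b - a * Hb/(g*T^2) = 1.333826 - 36.027174 * 0.00176428 = 1.270264
db = Hb / gamma_b = 2.21 / 1.270264
db = 1.7398 m

1.7398


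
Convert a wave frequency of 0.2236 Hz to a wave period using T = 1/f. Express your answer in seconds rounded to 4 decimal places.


T = 1 / f
T = 1 / 0.2236
T = 4.4723 s

4.4723


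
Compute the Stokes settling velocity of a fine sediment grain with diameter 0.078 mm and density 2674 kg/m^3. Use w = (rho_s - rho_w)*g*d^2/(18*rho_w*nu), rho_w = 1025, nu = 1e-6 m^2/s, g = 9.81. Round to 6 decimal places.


w = (rho_s - rho_w) * g * d^2 / (18 * rho_w * nu)
d = 0.078 mm = 0.000078 m
rho_s - rho_w = 2674 - 1025 = 1649
Numerator = 1649 * 9.81 * (0.000078)^2 = 0.000098418982
Denominator = 18 * 1025 * 1e-6 = 0.018450
w = 0.005334 m/s

0.005334


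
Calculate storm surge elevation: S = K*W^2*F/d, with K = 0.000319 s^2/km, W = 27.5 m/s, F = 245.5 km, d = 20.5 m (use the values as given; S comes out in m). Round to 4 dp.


S = K * W^2 * F / d
W^2 = 27.5^2 = 756.25
S = 0.000319 * 756.25 * 245.5 / 20.5
Numerator = 0.000319 * 756.25 * 245.5 = 59.225341
S = 59.225341 / 20.5 = 2.8890 m

2.8890


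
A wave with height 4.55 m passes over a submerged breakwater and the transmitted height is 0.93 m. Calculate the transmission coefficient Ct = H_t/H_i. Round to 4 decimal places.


Ct = H_t / H_i
Ct = 0.93 / 4.55
Ct = 0.2044

0.2044


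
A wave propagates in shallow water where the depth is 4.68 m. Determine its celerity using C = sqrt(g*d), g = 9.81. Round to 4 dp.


Using the shallow-water approximation:
C = sqrt(g * d) = sqrt(9.81 * 4.68)
C = sqrt(45.9108)
C = 6.7758 m/s

6.7758


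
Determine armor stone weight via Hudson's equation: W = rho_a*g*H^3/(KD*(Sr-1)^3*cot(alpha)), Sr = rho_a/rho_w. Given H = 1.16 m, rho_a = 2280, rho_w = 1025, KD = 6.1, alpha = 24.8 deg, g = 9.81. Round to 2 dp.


Sr = rho_a / rho_w = 2280 / 1025 = 2.224390
(Sr - 1) = 1.224390
(Sr - 1)^3 = 1.835522
cot(24.8) = 1 / tan(24.8) = 1 / 0.462065 = 2.164198
Numerator = 2280 * 9.81 * 1.16^3 = 34912.2487
Denominator = 6.1 * 1.835522 * 2.164198 = 24.231844
W = 34912.2487 / 24.231844
W = 1440.76 N

1440.76


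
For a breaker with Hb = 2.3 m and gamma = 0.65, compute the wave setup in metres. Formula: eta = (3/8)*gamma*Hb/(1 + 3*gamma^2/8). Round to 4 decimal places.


eta = (3/8) * gamma * Hb / (1 + 3*gamma^2/8)
Numerator = (3/8) * 0.65 * 2.3 = 0.560625
Denominator = 1 + 3*0.65^2/8 = 1 + 0.158438 = 1.158438
eta = 0.560625 / 1.158438
eta = 0.4839 m

0.4839


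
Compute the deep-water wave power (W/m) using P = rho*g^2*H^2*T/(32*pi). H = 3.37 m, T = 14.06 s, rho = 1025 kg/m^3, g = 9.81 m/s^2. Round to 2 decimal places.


P = rho * g^2 * H^2 * T / (32 * pi)
P = 1025 * 9.81^2 * 3.37^2 * 14.06 / (32 * pi)
P = 1025 * 96.2361 * 11.3569 * 14.06 / 100.53096
P = 156677.69 W/m

156677.69


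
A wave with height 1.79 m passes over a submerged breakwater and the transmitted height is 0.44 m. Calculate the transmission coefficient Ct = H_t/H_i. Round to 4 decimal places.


Ct = H_t / H_i
Ct = 0.44 / 1.79
Ct = 0.2458

0.2458


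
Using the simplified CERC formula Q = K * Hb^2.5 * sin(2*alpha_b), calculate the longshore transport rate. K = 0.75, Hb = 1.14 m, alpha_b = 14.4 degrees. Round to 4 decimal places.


Q = K * Hb^2.5 * sin(2 * alpha_b)
Hb^2.5 = 1.14^2.5 = 1.387593
sin(2 * 14.4) = sin(28.8) = 0.481754
Q = 0.75 * 1.387593 * 0.481754
Q = 0.5014 m^3/s

0.5014


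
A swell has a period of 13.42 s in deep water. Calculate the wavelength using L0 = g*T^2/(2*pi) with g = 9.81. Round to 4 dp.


L0 = g * T^2 / (2 * pi)
L0 = 9.81 * 13.42^2 / (2 * pi)
L0 = 9.81 * 180.0964 / 6.28319
L0 = 1766.7457 / 6.28319
L0 = 281.1863 m

281.1863


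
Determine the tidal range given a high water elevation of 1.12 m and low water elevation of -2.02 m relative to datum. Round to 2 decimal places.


Tidal range = High water - Low water
Tidal range = 1.12 - (-2.02)
Tidal range = 3.14 m

3.14


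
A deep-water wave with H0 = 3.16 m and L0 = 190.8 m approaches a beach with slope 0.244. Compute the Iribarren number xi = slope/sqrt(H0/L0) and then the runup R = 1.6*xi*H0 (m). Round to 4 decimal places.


xi = slope / sqrt(H0/L0)
H0/L0 = 3.16/190.8 = 0.016562
sqrt(0.016562) = 0.128693
xi = 0.244 / 0.128693 = 1.895988
R = 1.6 * xi * H0 = 1.6 * 1.895988 * 3.16
R = 9.5861 m

9.5861


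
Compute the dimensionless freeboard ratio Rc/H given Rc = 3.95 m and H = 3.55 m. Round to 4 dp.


Relative freeboard = Rc / H
= 3.95 / 3.55
= 1.1127

1.1127


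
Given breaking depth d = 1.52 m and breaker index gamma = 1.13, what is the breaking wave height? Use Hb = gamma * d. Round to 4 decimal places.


Hb = gamma * d
Hb = 1.13 * 1.52
Hb = 1.7176 m

1.7176


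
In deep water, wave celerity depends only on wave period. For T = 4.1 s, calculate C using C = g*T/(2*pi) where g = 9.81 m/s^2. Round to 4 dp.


We use the deep-water celerity formula:
C = g * T / (2 * pi)
C = 9.81 * 4.1 / (2 * 3.14159...)
C = 40.221000 / 6.283185
C = 6.4014 m/s

6.4014


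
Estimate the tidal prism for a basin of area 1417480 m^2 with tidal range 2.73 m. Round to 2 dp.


Tidal prism = Area * Tidal range
P = 1417480 * 2.73
P = 3869720.40 m^3

3869720.40


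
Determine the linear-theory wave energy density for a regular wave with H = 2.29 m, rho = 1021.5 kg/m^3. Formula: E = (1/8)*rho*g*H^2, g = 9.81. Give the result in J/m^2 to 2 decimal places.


E = (1/8) * rho * g * H^2
E = (1/8) * 1021.5 * 9.81 * 2.29^2
E = 0.125 * 1021.5 * 9.81 * 5.2441
E = 6568.84 J/m^2

6568.84


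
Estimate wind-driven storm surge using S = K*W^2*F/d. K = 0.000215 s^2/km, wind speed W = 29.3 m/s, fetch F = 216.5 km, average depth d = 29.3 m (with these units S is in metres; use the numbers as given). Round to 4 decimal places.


S = K * W^2 * F / d
W^2 = 29.3^2 = 858.49
S = 0.000215 * 858.49 * 216.5 / 29.3
Numerator = 0.000215 * 858.49 * 216.5 = 39.960563
S = 39.960563 / 29.3 = 1.3638 m

1.3638


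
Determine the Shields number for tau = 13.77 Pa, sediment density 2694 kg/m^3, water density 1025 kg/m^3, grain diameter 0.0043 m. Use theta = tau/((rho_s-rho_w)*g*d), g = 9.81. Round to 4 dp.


theta = tau / ((rho_s - rho_w) * g * d)
rho_s - rho_w = 2694 - 1025 = 1669
Denominator = 1669 * 9.81 * 0.0043 = 70.403427
theta = 13.77 / 70.403427
theta = 0.1956

0.1956


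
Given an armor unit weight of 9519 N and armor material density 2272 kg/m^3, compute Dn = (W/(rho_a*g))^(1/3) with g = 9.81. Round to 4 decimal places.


V = W / (rho_a * g)
V = 9519 / (2272 * 9.81)
V = 9519 / 22288.32
V = 0.427085 m^3
Dn = V^(1/3) = 0.427085^(1/3)
Dn = 0.7531 m

0.7531
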